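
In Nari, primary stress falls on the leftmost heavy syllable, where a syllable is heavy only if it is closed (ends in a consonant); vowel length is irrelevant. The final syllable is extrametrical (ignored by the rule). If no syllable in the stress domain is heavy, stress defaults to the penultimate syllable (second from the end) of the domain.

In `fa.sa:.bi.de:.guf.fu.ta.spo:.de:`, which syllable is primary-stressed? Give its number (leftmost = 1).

The final syllable (9, de:) is extrametrical; the stress domain is syllables 1–8.
Weights: 1 fa L, 2 sa: L, 3 bi L, 4 de: L, 5 guf H, 6 fu L, 7 ta L, 8 spo: L.
Heavy syllables in the domain: 5. The leftmost is syllable 5 (guf).
Primary stress: syllable 5 → fa.sa:.bi.de:.ˈguf.fu.ta.spo:.de:.

5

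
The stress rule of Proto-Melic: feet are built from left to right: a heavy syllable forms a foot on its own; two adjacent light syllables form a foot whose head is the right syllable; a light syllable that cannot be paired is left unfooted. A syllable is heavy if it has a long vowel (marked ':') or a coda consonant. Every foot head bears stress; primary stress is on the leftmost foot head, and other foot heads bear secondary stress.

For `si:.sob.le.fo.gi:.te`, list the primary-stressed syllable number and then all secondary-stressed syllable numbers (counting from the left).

primary 1, secondary 2, 4, 5

Weights: 1 si: H, 2 sob H, 3 le L, 4 fo L, 5 gi: H, 6 te L.
Parse left to right (heavy = foot alone; LL = one foot; stranded L unfooted): (ˈsi:) (ˈsob) (le.ˈfo) (ˈgi:) te.
Foot heads: 1, 2, 4, 5.
Primary stress on the leftmost head = syllable 1.
Secondary stress on 2, 4, 5: ˈsi:.ˌsob.le.ˌfo.ˌgi:.te.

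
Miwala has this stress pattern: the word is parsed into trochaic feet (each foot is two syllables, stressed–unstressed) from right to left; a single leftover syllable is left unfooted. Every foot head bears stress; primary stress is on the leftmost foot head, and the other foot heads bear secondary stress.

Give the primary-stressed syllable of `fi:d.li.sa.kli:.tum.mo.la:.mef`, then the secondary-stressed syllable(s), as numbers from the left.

Parse right to left into trochaic (ˈσσ) feet: (ˈfi:d.li) (ˈsa.kli:) (ˈtum.mo) (ˈla:.mef).
Foot heads (stressed positions): 1, 3, 5, 7.
End Rule Leftmost: primary stress on the leftmost head = syllable 1.
Secondary stress on 3, 5, 7: ˈfi:d.li.ˌsa.kli:.ˌtum.mo.ˌla:.mef.

primary 1, secondary 3, 5, 7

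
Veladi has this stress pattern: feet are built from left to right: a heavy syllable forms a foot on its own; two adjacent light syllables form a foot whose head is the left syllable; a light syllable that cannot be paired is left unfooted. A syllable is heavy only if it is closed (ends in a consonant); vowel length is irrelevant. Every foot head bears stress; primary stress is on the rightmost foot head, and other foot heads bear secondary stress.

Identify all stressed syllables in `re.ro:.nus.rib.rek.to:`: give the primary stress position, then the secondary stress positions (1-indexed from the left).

primary 5, secondary 1, 3, 4

Weights: 1 re L, 2 ro: L, 3 nus H, 4 rib H, 5 rek H, 6 to: L.
Parse left to right (heavy = foot alone; LL = one foot; stranded L unfooted): (ˈre.ro:) (ˈnus) (ˈrib) (ˈrek) to:.
Foot heads: 1, 3, 4, 5.
Primary stress on the rightmost head = syllable 5.
Secondary stress on 1, 3, 4: ˌre.ro:.ˌnus.ˌrib.ˈrek.to:.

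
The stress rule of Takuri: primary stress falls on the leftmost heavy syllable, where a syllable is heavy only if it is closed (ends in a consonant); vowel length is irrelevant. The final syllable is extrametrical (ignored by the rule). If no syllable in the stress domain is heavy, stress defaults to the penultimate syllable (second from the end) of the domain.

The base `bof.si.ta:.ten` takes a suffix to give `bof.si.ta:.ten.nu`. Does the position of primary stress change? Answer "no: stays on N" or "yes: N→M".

no: stays on 1

Base `bof.si.ta:.ten` (4 syllables):
  The final syllable (4, ten) is extrametrical; the stress domain is syllables 1–3.
  Weights: 1 bof H, 2 si L, 3 ta: L.
  Heavy syllables in the domain: 1. The leftmost is syllable 1 (bof).
  → primary stress on syllable 1.
Suffixed `bof.si.ta:.ten.nu` (5 syllables):
  The final syllable (5, nu) is extrametrical; the stress domain is syllables 1–4.
  Weights: 1 bof H, 2 si L, 3 ta: L, 4 ten H.
  Heavy syllables in the domain: 1, 4. The leftmost is syllable 1 (bof).
  → primary stress on syllable 1.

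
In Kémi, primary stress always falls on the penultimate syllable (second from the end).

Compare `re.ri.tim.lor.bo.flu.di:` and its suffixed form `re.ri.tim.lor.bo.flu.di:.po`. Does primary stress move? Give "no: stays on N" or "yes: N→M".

Base `re.ri.tim.lor.bo.flu.di:` (7 syllables):
  The word has 7 syllables; the penultimate syllable (second from the end) is syllable 6 (flu).
  → primary stress on syllable 6.
Suffixed `re.ri.tim.lor.bo.flu.di:.po` (8 syllables):
  The word has 8 syllables; the penultimate syllable (second from the end) is syllable 7 (di:).
  → primary stress on syllable 7.

yes: 6→7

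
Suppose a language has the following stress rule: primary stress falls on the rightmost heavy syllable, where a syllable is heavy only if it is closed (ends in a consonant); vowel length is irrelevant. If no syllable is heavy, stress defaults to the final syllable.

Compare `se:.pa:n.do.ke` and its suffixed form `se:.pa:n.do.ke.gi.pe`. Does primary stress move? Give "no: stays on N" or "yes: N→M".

Base `se:.pa:n.do.ke` (4 syllables):
  Weights: 1 se: L, 2 pa:n H, 3 do L, 4 ke L.
  Heavy syllables in the domain: 2. The rightmost is syllable 2 (pa:n).
  → primary stress on syllable 2.
Suffixed `se:.pa:n.do.ke.gi.pe` (6 syllables):
  Weights: 1 se: L, 2 pa:n H, 3 do L, 4 ke L, 5 gi L, 6 pe L.
  Heavy syllables in the domain: 2. The rightmost is syllable 2 (pa:n).
  → primary stress on syllable 2.

no: stays on 2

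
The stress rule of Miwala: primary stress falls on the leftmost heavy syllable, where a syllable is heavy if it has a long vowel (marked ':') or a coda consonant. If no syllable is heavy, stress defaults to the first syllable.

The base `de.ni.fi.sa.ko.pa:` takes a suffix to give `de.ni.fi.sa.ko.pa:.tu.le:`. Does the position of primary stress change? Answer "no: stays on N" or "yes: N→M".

Base `de.ni.fi.sa.ko.pa:` (6 syllables):
  Weights: 1 de L, 2 ni L, 3 fi L, 4 sa L, 5 ko L, 6 pa: H.
  Heavy syllables in the domain: 6. The leftmost is syllable 6 (pa:).
  → primary stress on syllable 6.
Suffixed `de.ni.fi.sa.ko.pa:.tu.le:` (8 syllables):
  Weights: 1 de L, 2 ni L, 3 fi L, 4 sa L, 5 ko L, 6 pa: H, 7 tu L, 8 le: H.
  Heavy syllables in the domain: 6, 8. The leftmost is syllable 6 (pa:).
  → primary stress on syllable 6.

no: stays on 6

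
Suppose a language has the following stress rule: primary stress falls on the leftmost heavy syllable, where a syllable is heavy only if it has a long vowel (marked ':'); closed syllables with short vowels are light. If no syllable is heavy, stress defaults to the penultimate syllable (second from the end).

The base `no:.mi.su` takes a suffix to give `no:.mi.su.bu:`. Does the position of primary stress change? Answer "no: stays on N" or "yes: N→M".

no: stays on 1

Base `no:.mi.su` (3 syllables):
  Weights: 1 no: H, 2 mi L, 3 su L.
  Heavy syllables in the domain: 1. The leftmost is syllable 1 (no:).
  → primary stress on syllable 1.
Suffixed `no:.mi.su.bu:` (4 syllables):
  Weights: 1 no: H, 2 mi L, 3 su L, 4 bu: H.
  Heavy syllables in the domain: 1, 4. The leftmost is syllable 1 (no:).
  → primary stress on syllable 1.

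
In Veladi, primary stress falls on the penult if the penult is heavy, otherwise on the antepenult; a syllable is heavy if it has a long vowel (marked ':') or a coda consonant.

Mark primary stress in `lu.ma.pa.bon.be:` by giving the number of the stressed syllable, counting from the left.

Weights: 3 pa L, 4 bon H, 5 be: H.
The penult (syllable 4, bon) is heavy, so it takes stress.
Primary stress: syllable 4 → lu.ma.pa.ˈbon.be:.

4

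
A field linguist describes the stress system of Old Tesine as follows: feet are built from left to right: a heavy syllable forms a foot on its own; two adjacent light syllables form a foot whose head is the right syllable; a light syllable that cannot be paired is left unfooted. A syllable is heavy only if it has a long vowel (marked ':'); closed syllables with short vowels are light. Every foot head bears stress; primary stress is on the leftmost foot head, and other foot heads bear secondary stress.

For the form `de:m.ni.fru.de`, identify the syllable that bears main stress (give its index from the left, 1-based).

Weights: 1 de:m H, 2 ni L, 3 fru L, 4 de L.
Parse left to right (heavy = foot alone; LL = one foot; stranded L unfooted): (ˈde:m) (ni.ˈfru) de.
Foot heads: 1, 3.
Primary stress on the leftmost head = syllable 1.
Primary stress: syllable 1 → ˈde:m.ni.fru.de.

1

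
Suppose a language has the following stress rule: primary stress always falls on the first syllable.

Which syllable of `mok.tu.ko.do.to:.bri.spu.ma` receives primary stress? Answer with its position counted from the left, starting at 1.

The word has 8 syllables; the first syllable is syllable 1 (mok).
Primary stress: syllable 1 → ˈmok.tu.ko.do.to:.bri.spu.ma.

1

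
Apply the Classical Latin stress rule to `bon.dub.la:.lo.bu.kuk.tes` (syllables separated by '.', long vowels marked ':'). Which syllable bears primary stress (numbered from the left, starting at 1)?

Classical Latin: stress the penult if heavy (long vowel or closed), else the antepenult.
Weights: 5 bu L, 6 kuk H, 7 tes H.
The penult (syllable 6, kuk) is heavy, so it takes stress.
Stress on syllable 6: bon.dub.la:.lo.bu.ˈkuk.tes.

6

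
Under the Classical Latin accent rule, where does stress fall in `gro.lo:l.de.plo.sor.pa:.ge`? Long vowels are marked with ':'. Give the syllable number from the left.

Classical Latin: stress the penult if heavy (long vowel or closed), else the antepenult.
Weights: 5 sor H, 6 pa: H, 7 ge L.
The penult (syllable 6, pa:) is heavy, so it takes stress.
Stress on syllable 6: gro.lo:l.de.plo.sor.ˈpa:.ge.

6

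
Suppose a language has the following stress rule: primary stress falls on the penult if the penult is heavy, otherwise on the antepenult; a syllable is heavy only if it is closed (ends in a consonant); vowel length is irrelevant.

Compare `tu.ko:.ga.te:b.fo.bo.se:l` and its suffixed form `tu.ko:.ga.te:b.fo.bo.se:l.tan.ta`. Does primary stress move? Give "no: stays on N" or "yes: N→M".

yes: 5→8

Base `tu.ko:.ga.te:b.fo.bo.se:l` (7 syllables):
  Weights: 5 fo L, 6 bo L, 7 se:l H.
  The penult (syllable 6, bo) is light, so stress falls on the antepenult (syllable 5, fo).
  → primary stress on syllable 5.
Suffixed `tu.ko:.ga.te:b.fo.bo.se:l.tan.ta` (9 syllables):
  Weights: 7 se:l H, 8 tan H, 9 ta L.
  The penult (syllable 8, tan) is heavy, so it takes stress.
  → primary stress on syllable 8.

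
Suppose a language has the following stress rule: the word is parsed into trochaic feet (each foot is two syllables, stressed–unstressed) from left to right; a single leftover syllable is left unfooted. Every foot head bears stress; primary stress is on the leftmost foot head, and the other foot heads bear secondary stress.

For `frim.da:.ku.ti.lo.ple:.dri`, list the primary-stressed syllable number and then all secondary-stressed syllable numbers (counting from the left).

Parse left to right into trochaic (ˈσσ) feet: (ˈfrim.da:) (ˈku.ti) (ˈlo.ple:) dri. Syllable 7 is left unfooted.
Foot heads (stressed positions): 1, 3, 5.
End Rule Leftmost: primary stress on the leftmost head = syllable 1.
Secondary stress on 3, 5: ˈfrim.da:.ˌku.ti.ˌlo.ple:.dri.

primary 1, secondary 3, 5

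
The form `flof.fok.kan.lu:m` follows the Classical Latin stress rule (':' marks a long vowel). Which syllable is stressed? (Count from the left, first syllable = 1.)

3

Classical Latin: stress the penult if heavy (long vowel or closed), else the antepenult.
Weights: 2 fok H, 3 kan H, 4 lu:m H.
The penult (syllable 3, kan) is heavy, so it takes stress.
Stress on syllable 3: flof.fok.ˈkan.lu:m.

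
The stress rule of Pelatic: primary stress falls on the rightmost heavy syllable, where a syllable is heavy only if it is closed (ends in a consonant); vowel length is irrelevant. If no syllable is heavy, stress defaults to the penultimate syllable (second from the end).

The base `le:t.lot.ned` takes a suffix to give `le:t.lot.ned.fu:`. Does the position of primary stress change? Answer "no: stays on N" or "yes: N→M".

Base `le:t.lot.ned` (3 syllables):
  Weights: 1 le:t H, 2 lot H, 3 ned H.
  Heavy syllables in the domain: 1, 2, 3. The rightmost is syllable 3 (ned).
  → primary stress on syllable 3.
Suffixed `le:t.lot.ned.fu:` (4 syllables):
  Weights: 1 le:t H, 2 lot H, 3 ned H, 4 fu: L.
  Heavy syllables in the domain: 1, 2, 3. The rightmost is syllable 3 (ned).
  → primary stress on syllable 3.

no: stays on 3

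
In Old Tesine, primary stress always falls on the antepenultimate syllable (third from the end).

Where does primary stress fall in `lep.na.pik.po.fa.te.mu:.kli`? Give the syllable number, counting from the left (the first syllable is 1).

6

The word has 8 syllables; the antepenultimate syllable (third from the end) is syllable 6 (te).
Primary stress: syllable 6 → lep.na.pik.po.fa.ˈte.mu:.kli.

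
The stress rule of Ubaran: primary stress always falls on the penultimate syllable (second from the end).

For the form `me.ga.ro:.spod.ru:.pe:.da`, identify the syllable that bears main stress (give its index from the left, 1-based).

The word has 7 syllables; the penultimate syllable (second from the end) is syllable 6 (pe:).
Primary stress: syllable 6 → me.ga.ro:.spod.ru:.ˈpe:.da.

6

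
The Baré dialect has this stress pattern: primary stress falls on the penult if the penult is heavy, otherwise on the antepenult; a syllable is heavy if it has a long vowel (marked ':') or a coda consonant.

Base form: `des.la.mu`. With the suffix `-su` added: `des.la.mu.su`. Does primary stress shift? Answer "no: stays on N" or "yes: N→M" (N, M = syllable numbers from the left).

Base `des.la.mu` (3 syllables):
  Weights: 1 des H, 2 la L, 3 mu L.
  The penult (syllable 2, la) is light, so stress falls on the antepenult (syllable 1, des).
  → primary stress on syllable 1.
Suffixed `des.la.mu.su` (4 syllables):
  Weights: 2 la L, 3 mu L, 4 su L.
  The penult (syllable 3, mu) is light, so stress falls on the antepenult (syllable 2, la).
  → primary stress on syllable 2.

yes: 1→2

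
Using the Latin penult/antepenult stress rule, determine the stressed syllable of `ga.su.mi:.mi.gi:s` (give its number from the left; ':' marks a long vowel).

Classical Latin: stress the penult if heavy (long vowel or closed), else the antepenult.
Weights: 3 mi: H, 4 mi L, 5 gi:s H.
The penult (syllable 4, mi) is light, so stress falls on the antepenult (syllable 3, mi:).
Stress on syllable 3: ga.su.ˈmi:.mi.gi:s.

3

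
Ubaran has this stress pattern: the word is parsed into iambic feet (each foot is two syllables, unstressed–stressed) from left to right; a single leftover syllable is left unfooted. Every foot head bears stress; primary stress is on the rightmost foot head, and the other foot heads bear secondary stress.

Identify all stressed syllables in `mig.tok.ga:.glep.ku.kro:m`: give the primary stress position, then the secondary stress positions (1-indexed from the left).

Parse left to right into iambic (σˈσ) feet: (mig.ˈtok) (ga:.ˈglep) (ku.ˈkro:m).
Foot heads (stressed positions): 2, 4, 6.
End Rule Rightmost: primary stress on the rightmost head = syllable 6.
Secondary stress on 2, 4: mig.ˌtok.ga:.ˌglep.ku.ˈkro:m.

primary 6, secondary 2, 4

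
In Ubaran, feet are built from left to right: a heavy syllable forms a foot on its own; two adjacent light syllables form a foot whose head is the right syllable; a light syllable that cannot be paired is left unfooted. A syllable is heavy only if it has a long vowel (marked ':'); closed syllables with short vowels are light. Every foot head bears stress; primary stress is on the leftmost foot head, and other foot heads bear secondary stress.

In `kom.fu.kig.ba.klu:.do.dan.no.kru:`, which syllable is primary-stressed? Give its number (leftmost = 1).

2

Weights: 1 kom L, 2 fu L, 3 kig L, 4 ba L, 5 klu: H, 6 do L, 7 dan L, 8 no L, 9 kru: H.
Parse left to right (heavy = foot alone; LL = one foot; stranded L unfooted): (kom.ˈfu) (kig.ˈba) (ˈklu:) (do.ˈdan) no (ˈkru:).
Foot heads: 2, 4, 5, 7, 9.
Primary stress on the leftmost head = syllable 2.
Primary stress: syllable 2 → kom.ˈfu.kig.ba.klu:.do.dan.no.kru:.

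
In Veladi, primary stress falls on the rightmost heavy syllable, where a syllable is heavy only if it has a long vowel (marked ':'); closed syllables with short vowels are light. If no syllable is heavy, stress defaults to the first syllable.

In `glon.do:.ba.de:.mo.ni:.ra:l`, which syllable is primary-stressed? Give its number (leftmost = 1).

Weights: 1 glon L, 2 do: H, 3 ba L, 4 de: H, 5 mo L, 6 ni: H, 7 ra:l H.
Heavy syllables in the domain: 2, 4, 6, 7. The rightmost is syllable 7 (ra:l).
Primary stress: syllable 7 → glon.do:.ba.de:.mo.ni:.ˈra:l.

7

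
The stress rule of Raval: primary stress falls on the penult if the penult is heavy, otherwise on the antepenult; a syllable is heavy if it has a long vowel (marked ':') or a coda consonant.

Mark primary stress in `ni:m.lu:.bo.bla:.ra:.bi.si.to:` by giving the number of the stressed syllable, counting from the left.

6

Weights: 6 bi L, 7 si L, 8 to: H.
The penult (syllable 7, si) is light, so stress falls on the antepenult (syllable 6, bi).
Primary stress: syllable 6 → ni:m.lu:.bo.bla:.ra:.ˈbi.si.to:.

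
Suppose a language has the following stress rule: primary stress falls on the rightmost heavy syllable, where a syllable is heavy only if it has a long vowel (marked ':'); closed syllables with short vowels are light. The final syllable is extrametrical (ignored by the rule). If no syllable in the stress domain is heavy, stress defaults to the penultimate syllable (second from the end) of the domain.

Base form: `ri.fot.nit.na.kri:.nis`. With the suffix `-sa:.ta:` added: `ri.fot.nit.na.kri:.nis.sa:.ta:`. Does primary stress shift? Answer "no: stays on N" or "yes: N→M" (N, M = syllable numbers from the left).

yes: 5→7

Base `ri.fot.nit.na.kri:.nis` (6 syllables):
  The final syllable (6, nis) is extrametrical; the stress domain is syllables 1–5.
  Weights: 1 ri L, 2 fot L, 3 nit L, 4 na L, 5 kri: H.
  Heavy syllables in the domain: 5. The rightmost is syllable 5 (kri:).
  → primary stress on syllable 5.
Suffixed `ri.fot.nit.na.kri:.nis.sa:.ta:` (8 syllables):
  The final syllable (8, ta:) is extrametrical; the stress domain is syllables 1–7.
  Weights: 1 ri L, 2 fot L, 3 nit L, 4 na L, 5 kri: H, 6 nis L, 7 sa: H.
  Heavy syllables in the domain: 5, 7. The rightmost is syllable 7 (sa:).
  → primary stress on syllable 7.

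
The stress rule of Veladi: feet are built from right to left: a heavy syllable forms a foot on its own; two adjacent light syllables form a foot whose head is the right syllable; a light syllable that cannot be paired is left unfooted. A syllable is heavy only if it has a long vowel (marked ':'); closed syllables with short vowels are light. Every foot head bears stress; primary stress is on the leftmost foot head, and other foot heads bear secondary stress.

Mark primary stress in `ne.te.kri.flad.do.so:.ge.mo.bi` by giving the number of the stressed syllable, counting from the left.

3

Weights: 1 ne L, 2 te L, 3 kri L, 4 flad L, 5 do L, 6 so: H, 7 ge L, 8 mo L, 9 bi L.
Parse right to left (heavy = foot alone; LL = one foot; stranded L unfooted): ne (te.ˈkri) (flad.ˈdo) (ˈso:) ge (mo.ˈbi).
Foot heads: 3, 5, 6, 9.
Primary stress on the leftmost head = syllable 3.
Primary stress: syllable 3 → ne.te.ˈkri.flad.do.so:.ge.mo.bi.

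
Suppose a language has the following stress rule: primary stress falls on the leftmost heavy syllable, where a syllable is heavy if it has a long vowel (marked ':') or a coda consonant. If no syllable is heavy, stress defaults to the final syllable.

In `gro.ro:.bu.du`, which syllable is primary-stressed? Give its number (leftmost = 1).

Weights: 1 gro L, 2 ro: H, 3 bu L, 4 du L.
Heavy syllables in the domain: 2. The leftmost is syllable 2 (ro:).
Primary stress: syllable 2 → gro.ˈro:.bu.du.

2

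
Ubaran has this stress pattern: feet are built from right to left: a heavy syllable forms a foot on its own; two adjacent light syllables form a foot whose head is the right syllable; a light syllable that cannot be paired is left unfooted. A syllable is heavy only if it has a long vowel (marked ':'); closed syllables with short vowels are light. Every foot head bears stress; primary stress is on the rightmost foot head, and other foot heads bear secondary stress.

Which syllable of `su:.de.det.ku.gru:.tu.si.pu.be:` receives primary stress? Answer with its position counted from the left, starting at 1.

Weights: 1 su: H, 2 de L, 3 det L, 4 ku L, 5 gru: H, 6 tu L, 7 si L, 8 pu L, 9 be: H.
Parse right to left (heavy = foot alone; LL = one foot; stranded L unfooted): (ˈsu:) de (det.ˈku) (ˈgru:) tu (si.ˈpu) (ˈbe:).
Foot heads: 1, 4, 5, 8, 9.
Primary stress on the rightmost head = syllable 9.
Primary stress: syllable 9 → su:.de.det.ku.gru:.tu.si.pu.ˈbe:.

9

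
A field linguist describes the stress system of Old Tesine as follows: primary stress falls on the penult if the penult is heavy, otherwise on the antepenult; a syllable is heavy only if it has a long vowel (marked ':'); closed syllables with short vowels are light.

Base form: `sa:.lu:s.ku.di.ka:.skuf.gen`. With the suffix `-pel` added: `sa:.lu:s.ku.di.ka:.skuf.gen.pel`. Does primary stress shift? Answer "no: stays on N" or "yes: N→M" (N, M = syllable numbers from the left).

Base `sa:.lu:s.ku.di.ka:.skuf.gen` (7 syllables):
  Weights: 5 ka: H, 6 skuf L, 7 gen L.
  The penult (syllable 6, skuf) is light, so stress falls on the antepenult (syllable 5, ka:).
  → primary stress on syllable 5.
Suffixed `sa:.lu:s.ku.di.ka:.skuf.gen.pel` (8 syllables):
  Weights: 6 skuf L, 7 gen L, 8 pel L.
  The penult (syllable 7, gen) is light, so stress falls on the antepenult (syllable 6, skuf).
  → primary stress on syllable 6.

yes: 5→6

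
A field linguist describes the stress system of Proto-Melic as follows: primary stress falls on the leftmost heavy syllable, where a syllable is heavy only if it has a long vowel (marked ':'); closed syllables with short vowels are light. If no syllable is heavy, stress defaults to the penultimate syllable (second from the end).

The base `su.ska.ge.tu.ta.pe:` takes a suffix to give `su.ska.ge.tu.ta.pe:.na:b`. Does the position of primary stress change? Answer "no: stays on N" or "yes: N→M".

Base `su.ska.ge.tu.ta.pe:` (6 syllables):
  Weights: 1 su L, 2 ska L, 3 ge L, 4 tu L, 5 ta L, 6 pe: H.
  Heavy syllables in the domain: 6. The leftmost is syllable 6 (pe:).
  → primary stress on syllable 6.
Suffixed `su.ska.ge.tu.ta.pe:.na:b` (7 syllables):
  Weights: 1 su L, 2 ska L, 3 ge L, 4 tu L, 5 ta L, 6 pe: H, 7 na:b H.
  Heavy syllables in the domain: 6, 7. The leftmost is syllable 6 (pe:).
  → primary stress on syllable 6.

no: stays on 6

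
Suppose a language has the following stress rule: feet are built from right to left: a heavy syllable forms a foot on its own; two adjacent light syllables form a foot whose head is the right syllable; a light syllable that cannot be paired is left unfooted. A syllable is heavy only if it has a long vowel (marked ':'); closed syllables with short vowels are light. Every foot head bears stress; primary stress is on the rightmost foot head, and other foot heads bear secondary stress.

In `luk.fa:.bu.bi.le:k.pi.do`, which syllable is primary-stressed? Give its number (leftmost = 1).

Weights: 1 luk L, 2 fa: H, 3 bu L, 4 bi L, 5 le:k H, 6 pi L, 7 do L.
Parse right to left (heavy = foot alone; LL = one foot; stranded L unfooted): luk (ˈfa:) (bu.ˈbi) (ˈle:k) (pi.ˈdo).
Foot heads: 2, 4, 5, 7.
Primary stress on the rightmost head = syllable 7.
Primary stress: syllable 7 → luk.fa:.bu.bi.le:k.pi.ˈdo.

7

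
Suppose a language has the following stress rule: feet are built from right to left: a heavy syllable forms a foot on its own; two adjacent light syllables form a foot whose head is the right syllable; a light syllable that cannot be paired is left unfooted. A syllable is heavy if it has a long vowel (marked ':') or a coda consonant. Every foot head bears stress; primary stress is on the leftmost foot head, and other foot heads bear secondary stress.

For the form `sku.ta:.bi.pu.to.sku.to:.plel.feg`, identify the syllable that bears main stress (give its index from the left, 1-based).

Weights: 1 sku L, 2 ta: H, 3 bi L, 4 pu L, 5 to L, 6 sku L, 7 to: H, 8 plel H, 9 feg H.
Parse right to left (heavy = foot alone; LL = one foot; stranded L unfooted): sku (ˈta:) (bi.ˈpu) (to.ˈsku) (ˈto:) (ˈplel) (ˈfeg).
Foot heads: 2, 4, 6, 7, 8, 9.
Primary stress on the leftmost head = syllable 2.
Primary stress: syllable 2 → sku.ˈta:.bi.pu.to.sku.to:.plel.feg.

2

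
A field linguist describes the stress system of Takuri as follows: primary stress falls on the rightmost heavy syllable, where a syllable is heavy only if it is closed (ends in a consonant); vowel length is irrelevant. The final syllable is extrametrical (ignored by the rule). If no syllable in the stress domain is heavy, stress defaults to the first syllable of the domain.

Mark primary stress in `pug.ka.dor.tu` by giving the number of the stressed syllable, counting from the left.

The final syllable (4, tu) is extrametrical; the stress domain is syllables 1–3.
Weights: 1 pug H, 2 ka L, 3 dor H.
Heavy syllables in the domain: 1, 3. The rightmost is syllable 3 (dor).
Primary stress: syllable 3 → pug.ka.ˈdor.tu.

3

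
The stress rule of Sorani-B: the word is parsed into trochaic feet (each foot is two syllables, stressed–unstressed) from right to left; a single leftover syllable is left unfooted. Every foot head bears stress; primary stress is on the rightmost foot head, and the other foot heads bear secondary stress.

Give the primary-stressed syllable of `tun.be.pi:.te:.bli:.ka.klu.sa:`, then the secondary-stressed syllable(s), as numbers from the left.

primary 7, secondary 1, 3, 5

Parse right to left into trochaic (ˈσσ) feet: (ˈtun.be) (ˈpi:.te:) (ˈbli:.ka) (ˈklu.sa:).
Foot heads (stressed positions): 1, 3, 5, 7.
End Rule Rightmost: primary stress on the rightmost head = syllable 7.
Secondary stress on 1, 3, 5: ˌtun.be.ˌpi:.te:.ˌbli:.ka.ˈklu.sa:.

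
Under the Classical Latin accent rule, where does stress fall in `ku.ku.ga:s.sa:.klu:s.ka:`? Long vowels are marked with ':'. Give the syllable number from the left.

5

Classical Latin: stress the penult if heavy (long vowel or closed), else the antepenult.
Weights: 4 sa: H, 5 klu:s H, 6 ka: H.
The penult (syllable 5, klu:s) is heavy, so it takes stress.
Stress on syllable 5: ku.ku.ga:s.sa:.ˈklu:s.ka:.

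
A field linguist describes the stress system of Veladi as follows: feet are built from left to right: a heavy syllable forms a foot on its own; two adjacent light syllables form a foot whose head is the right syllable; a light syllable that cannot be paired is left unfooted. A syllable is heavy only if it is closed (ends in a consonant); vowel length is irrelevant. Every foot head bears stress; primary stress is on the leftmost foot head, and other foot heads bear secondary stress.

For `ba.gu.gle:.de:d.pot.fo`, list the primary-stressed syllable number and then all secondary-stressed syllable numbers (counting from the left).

Weights: 1 ba L, 2 gu L, 3 gle: L, 4 de:d H, 5 pot H, 6 fo L.
Parse left to right (heavy = foot alone; LL = one foot; stranded L unfooted): (ba.ˈgu) gle: (ˈde:d) (ˈpot) fo.
Foot heads: 2, 4, 5.
Primary stress on the leftmost head = syllable 2.
Secondary stress on 4, 5: ba.ˈgu.gle:.ˌde:d.ˌpot.fo.

primary 2, secondary 4, 5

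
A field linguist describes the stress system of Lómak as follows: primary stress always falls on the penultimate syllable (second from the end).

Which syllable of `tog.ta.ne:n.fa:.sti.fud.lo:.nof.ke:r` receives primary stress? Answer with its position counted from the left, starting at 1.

The word has 9 syllables; the penultimate syllable (second from the end) is syllable 8 (nof).
Primary stress: syllable 8 → tog.ta.ne:n.fa:.sti.fud.lo:.ˈnof.ke:r.

8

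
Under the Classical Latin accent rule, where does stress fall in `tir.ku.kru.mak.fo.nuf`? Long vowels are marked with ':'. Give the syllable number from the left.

4

Classical Latin: stress the penult if heavy (long vowel or closed), else the antepenult.
Weights: 4 mak H, 5 fo L, 6 nuf H.
The penult (syllable 5, fo) is light, so stress falls on the antepenult (syllable 4, mak).
Stress on syllable 4: tir.ku.kru.ˈmak.fo.nuf.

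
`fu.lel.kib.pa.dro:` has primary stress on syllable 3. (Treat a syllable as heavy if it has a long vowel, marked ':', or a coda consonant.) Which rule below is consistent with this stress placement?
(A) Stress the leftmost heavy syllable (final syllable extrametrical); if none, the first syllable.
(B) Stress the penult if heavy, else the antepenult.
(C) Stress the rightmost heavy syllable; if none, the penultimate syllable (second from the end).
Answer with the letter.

Rule A → syllable 2 (observed: 3).
Rule B → syllable 3 ✓.
Rule C → syllable 5 (observed: 3).

B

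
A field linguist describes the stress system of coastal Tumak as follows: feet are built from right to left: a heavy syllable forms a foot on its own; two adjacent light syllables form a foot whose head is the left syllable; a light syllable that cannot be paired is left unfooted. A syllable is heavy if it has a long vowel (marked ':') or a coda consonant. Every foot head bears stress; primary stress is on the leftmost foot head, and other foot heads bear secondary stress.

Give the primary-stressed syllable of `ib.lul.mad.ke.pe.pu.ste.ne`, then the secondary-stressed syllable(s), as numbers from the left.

Weights: 1 ib H, 2 lul H, 3 mad H, 4 ke L, 5 pe L, 6 pu L, 7 ste L, 8 ne L.
Parse right to left (heavy = foot alone; LL = one foot; stranded L unfooted): (ˈib) (ˈlul) (ˈmad) ke (ˈpe.pu) (ˈste.ne).
Foot heads: 1, 2, 3, 5, 7.
Primary stress on the leftmost head = syllable 1.
Secondary stress on 2, 3, 5, 7: ˈib.ˌlul.ˌmad.ke.ˌpe.pu.ˌste.ne.

primary 1, secondary 2, 3, 5, 7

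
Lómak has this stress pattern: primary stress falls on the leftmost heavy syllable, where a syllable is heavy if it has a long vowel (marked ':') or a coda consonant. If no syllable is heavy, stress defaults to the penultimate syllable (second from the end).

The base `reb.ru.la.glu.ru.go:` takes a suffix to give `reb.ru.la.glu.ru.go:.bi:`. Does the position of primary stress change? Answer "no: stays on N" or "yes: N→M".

Base `reb.ru.la.glu.ru.go:` (6 syllables):
  Weights: 1 reb H, 2 ru L, 3 la L, 4 glu L, 5 ru L, 6 go: H.
  Heavy syllables in the domain: 1, 6. The leftmost is syllable 1 (reb).
  → primary stress on syllable 1.
Suffixed `reb.ru.la.glu.ru.go:.bi:` (7 syllables):
  Weights: 1 reb H, 2 ru L, 3 la L, 4 glu L, 5 ru L, 6 go: H, 7 bi: H.
  Heavy syllables in the domain: 1, 6, 7. The leftmost is syllable 1 (reb).
  → primary stress on syllable 1.

no: stays on 1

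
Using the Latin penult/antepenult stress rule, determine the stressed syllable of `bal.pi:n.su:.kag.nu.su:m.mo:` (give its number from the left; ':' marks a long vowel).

Classical Latin: stress the penult if heavy (long vowel or closed), else the antepenult.
Weights: 5 nu L, 6 su:m H, 7 mo: H.
The penult (syllable 6, su:m) is heavy, so it takes stress.
Stress on syllable 6: bal.pi:n.su:.kag.nu.ˈsu:m.mo:.

6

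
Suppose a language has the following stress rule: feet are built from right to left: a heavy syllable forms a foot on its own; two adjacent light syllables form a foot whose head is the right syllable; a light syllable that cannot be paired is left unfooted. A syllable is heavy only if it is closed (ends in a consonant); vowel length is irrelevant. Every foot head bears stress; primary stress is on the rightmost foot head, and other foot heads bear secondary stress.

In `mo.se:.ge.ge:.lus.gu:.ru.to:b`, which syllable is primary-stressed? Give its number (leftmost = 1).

Weights: 1 mo L, 2 se: L, 3 ge L, 4 ge: L, 5 lus H, 6 gu: L, 7 ru L, 8 to:b H.
Parse right to left (heavy = foot alone; LL = one foot; stranded L unfooted): (mo.ˈse:) (ge.ˈge:) (ˈlus) (gu:.ˈru) (ˈto:b).
Foot heads: 2, 4, 5, 7, 8.
Primary stress on the rightmost head = syllable 8.
Primary stress: syllable 8 → mo.se:.ge.ge:.lus.gu:.ru.ˈto:b.

8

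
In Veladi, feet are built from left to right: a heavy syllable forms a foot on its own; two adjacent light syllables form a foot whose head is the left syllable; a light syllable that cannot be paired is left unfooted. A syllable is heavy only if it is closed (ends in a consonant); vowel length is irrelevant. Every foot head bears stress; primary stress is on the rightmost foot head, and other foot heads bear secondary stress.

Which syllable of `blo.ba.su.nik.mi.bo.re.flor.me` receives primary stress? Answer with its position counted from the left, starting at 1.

8

Weights: 1 blo L, 2 ba L, 3 su L, 4 nik H, 5 mi L, 6 bo L, 7 re L, 8 flor H, 9 me L.
Parse left to right (heavy = foot alone; LL = one foot; stranded L unfooted): (ˈblo.ba) su (ˈnik) (ˈmi.bo) re (ˈflor) me.
Foot heads: 1, 4, 5, 8.
Primary stress on the rightmost head = syllable 8.
Primary stress: syllable 8 → blo.ba.su.nik.mi.bo.re.ˈflor.me.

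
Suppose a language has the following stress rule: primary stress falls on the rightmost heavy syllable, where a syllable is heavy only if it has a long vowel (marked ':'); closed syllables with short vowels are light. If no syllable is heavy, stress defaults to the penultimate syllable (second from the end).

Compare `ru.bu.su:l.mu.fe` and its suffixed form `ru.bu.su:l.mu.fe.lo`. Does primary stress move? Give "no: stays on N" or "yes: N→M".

no: stays on 3

Base `ru.bu.su:l.mu.fe` (5 syllables):
  Weights: 1 ru L, 2 bu L, 3 su:l H, 4 mu L, 5 fe L.
  Heavy syllables in the domain: 3. The rightmost is syllable 3 (su:l).
  → primary stress on syllable 3.
Suffixed `ru.bu.su:l.mu.fe.lo` (6 syllables):
  Weights: 1 ru L, 2 bu L, 3 su:l H, 4 mu L, 5 fe L, 6 lo L.
  Heavy syllables in the domain: 3. The rightmost is syllable 3 (su:l).
  → primary stress on syllable 3.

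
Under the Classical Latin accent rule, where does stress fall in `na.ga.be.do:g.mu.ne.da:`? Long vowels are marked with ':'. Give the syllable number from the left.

Classical Latin: stress the penult if heavy (long vowel or closed), else the antepenult.
Weights: 5 mu L, 6 ne L, 7 da: H.
The penult (syllable 6, ne) is light, so stress falls on the antepenult (syllable 5, mu).
Stress on syllable 5: na.ga.be.do:g.ˈmu.ne.da:.

5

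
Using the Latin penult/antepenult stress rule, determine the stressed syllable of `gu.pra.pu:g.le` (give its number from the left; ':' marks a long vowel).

Classical Latin: stress the penult if heavy (long vowel or closed), else the antepenult.
Weights: 2 pra L, 3 pu:g H, 4 le L.
The penult (syllable 3, pu:g) is heavy, so it takes stress.
Stress on syllable 3: gu.pra.ˈpu:g.le.

3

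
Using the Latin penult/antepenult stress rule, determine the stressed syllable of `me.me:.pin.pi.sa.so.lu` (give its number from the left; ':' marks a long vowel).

Classical Latin: stress the penult if heavy (long vowel or closed), else the antepenult.
Weights: 5 sa L, 6 so L, 7 lu L.
The penult (syllable 6, so) is light, so stress falls on the antepenult (syllable 5, sa).
Stress on syllable 5: me.me:.pin.pi.ˈsa.so.lu.

5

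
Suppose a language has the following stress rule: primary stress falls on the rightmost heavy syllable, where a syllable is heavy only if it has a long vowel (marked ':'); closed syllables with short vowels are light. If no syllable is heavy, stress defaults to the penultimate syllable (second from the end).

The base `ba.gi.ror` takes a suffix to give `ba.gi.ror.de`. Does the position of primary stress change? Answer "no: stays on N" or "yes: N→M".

Base `ba.gi.ror` (3 syllables):
  Weights: 1 ba L, 2 gi L, 3 ror L.
  No heavy syllable in the domain; default to the penultimate syllable (second from the end) = syllable 2.
  → primary stress on syllable 2.
Suffixed `ba.gi.ror.de` (4 syllables):
  Weights: 1 ba L, 2 gi L, 3 ror L, 4 de L.
  No heavy syllable in the domain; default to the penultimate syllable (second from the end) = syllable 3.
  → primary stress on syllable 3.

yes: 2→3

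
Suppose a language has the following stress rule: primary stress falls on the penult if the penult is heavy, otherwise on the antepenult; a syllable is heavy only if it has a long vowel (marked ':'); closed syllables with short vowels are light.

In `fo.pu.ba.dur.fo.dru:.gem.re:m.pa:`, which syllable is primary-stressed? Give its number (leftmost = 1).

8

Weights: 7 gem L, 8 re:m H, 9 pa: H.
The penult (syllable 8, re:m) is heavy, so it takes stress.
Primary stress: syllable 8 → fo.pu.ba.dur.fo.dru:.gem.ˈre:m.pa:.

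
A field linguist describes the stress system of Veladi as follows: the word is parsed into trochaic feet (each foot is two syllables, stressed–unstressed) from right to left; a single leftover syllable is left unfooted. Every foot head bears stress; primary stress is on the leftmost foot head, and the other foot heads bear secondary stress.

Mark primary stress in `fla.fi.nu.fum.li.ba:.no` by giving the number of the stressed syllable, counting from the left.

Parse right to left into trochaic (ˈσσ) feet: fla (ˈfi.nu) (ˈfum.li) (ˈba:.no). Syllable 1 is left unfooted.
Foot heads (stressed positions): 2, 4, 6.
End Rule Leftmost: primary stress on the leftmost head = syllable 2.
Primary stress: syllable 2 → fla.ˈfi.nu.fum.li.ba:.no.

2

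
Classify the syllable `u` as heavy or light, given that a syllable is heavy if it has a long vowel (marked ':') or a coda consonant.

light

`u`: short vowel, open (no coda). Short vowel, open → light.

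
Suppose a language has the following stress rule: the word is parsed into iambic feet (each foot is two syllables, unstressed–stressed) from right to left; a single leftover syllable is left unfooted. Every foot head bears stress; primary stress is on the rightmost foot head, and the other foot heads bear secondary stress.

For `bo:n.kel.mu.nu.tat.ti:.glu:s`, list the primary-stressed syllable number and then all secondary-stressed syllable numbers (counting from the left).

Parse right to left into iambic (σˈσ) feet: bo:n (kel.ˈmu) (nu.ˈtat) (ti:.ˈglu:s). Syllable 1 is left unfooted.
Foot heads (stressed positions): 3, 5, 7.
End Rule Rightmost: primary stress on the rightmost head = syllable 7.
Secondary stress on 3, 5: bo:n.kel.ˌmu.nu.ˌtat.ti:.ˈglu:s.

primary 7, secondary 3, 5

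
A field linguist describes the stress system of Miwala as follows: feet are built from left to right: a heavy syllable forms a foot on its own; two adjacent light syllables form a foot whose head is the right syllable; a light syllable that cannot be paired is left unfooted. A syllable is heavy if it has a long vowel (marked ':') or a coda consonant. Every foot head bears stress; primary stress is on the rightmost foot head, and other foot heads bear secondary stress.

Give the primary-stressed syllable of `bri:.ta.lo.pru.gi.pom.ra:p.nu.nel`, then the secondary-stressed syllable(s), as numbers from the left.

Weights: 1 bri: H, 2 ta L, 3 lo L, 4 pru L, 5 gi L, 6 pom H, 7 ra:p H, 8 nu L, 9 nel H.
Parse left to right (heavy = foot alone; LL = one foot; stranded L unfooted): (ˈbri:) (ta.ˈlo) (pru.ˈgi) (ˈpom) (ˈra:p) nu (ˈnel).
Foot heads: 1, 3, 5, 6, 7, 9.
Primary stress on the rightmost head = syllable 9.
Secondary stress on 1, 3, 5, 6, 7: ˌbri:.ta.ˌlo.pru.ˌgi.ˌpom.ˌra:p.nu.ˈnel.

primary 9, secondary 1, 3, 5, 6, 7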